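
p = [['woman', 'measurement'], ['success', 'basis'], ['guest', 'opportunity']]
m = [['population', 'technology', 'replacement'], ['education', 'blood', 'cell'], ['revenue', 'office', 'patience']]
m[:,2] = ['replacement', 'cell', 'patience']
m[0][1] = 'technology'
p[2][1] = 'opportunity'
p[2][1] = 'opportunity'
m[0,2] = 'replacement'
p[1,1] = 'basis'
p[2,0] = 'guest'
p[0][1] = 'measurement'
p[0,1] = 'measurement'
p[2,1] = 'opportunity'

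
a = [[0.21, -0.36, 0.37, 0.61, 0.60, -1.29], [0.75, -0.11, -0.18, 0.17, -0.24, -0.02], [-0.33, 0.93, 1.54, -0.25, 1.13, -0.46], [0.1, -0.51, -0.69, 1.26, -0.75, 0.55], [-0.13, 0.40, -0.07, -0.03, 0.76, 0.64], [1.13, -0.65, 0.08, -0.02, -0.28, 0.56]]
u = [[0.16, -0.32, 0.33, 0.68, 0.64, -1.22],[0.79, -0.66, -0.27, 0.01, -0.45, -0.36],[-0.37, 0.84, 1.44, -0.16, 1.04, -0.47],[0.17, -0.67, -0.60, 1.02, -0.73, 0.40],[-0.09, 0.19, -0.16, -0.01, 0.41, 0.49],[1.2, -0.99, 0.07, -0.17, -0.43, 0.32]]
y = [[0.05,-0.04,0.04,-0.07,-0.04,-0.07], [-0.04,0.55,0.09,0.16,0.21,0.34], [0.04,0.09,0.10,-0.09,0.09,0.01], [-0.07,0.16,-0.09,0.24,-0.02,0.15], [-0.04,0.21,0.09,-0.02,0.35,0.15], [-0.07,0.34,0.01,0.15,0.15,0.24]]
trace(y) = 1.53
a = u + y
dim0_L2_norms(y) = [0.13, 0.71, 0.19, 0.35, 0.45, 0.47]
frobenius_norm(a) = 3.84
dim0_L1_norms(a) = [2.65, 2.96, 2.93, 2.34, 3.76, 3.52]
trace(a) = 4.22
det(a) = 1.78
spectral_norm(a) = 2.89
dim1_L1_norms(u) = [3.35, 2.54, 4.32, 3.59, 1.35, 3.18]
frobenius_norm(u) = 3.75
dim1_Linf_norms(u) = [1.22, 0.79, 1.44, 1.02, 0.49, 1.2]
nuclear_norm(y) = 1.54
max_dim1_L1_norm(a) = 4.64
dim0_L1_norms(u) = [2.78, 3.67, 2.87, 2.05, 3.7, 3.26]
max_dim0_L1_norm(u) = 3.7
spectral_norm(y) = 0.96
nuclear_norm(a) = 8.05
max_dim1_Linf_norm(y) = 0.55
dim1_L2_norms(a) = [1.65, 0.83, 2.21, 1.79, 1.08, 1.45]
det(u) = 0.36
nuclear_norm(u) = 7.44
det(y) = -0.00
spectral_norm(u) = 2.85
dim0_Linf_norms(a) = [1.13, 0.93, 1.54, 1.26, 1.13, 1.29]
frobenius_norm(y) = 1.05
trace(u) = 2.69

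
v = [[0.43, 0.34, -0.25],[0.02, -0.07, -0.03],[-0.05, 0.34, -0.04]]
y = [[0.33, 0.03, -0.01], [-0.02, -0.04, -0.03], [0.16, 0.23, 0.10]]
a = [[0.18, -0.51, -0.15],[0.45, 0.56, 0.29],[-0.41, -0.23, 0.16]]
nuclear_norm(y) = 0.61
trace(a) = 0.90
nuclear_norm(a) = 1.66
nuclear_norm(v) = 0.96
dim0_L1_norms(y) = [0.51, 0.3, 0.14]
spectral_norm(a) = 0.92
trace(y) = 0.39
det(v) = 0.01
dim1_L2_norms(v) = [0.6, 0.08, 0.35]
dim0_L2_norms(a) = [0.63, 0.79, 0.36]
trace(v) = 0.32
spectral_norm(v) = 0.63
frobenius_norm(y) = 0.45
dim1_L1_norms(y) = [0.37, 0.09, 0.49]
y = v @ a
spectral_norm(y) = 0.40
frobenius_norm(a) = 1.08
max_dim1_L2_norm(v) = 0.6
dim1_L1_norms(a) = [0.84, 1.3, 0.8]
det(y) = 0.00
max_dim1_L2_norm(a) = 0.77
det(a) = 0.11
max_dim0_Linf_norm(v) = 0.43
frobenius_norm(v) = 0.70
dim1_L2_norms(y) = [0.33, 0.05, 0.3]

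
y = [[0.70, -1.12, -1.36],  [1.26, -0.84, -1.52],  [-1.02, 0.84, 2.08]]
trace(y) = 1.94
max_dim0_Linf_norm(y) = 2.08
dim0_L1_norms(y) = [2.98, 2.8, 4.96]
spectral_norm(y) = 3.73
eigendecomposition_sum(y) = [[(0.37+0j), -0.46+0.00j, (-1+0j)], [(0.65+0j), -0.81+0.00j, -1.76+0.00j], [-0.86-0.00j, 1.07-0.00j, (2.32+0j)]] + [[(0.16+0.22j), (-0.33+0.09j), (-0.18+0.16j)], [0.30-0.11j, (-0.01+0.4j), (0.12+0.26j)], [(-0.08+0.13j), -0.12-0.15j, (-0.12-0.06j)]] + [[0.16-0.22j, (-0.33-0.09j), (-0.18-0.16j)], [0.30+0.11j, (-0.01-0.4j), (0.12-0.26j)], [(-0.08-0.13j), (-0.12+0.15j), -0.12+0.06j]]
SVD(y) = [[-0.5, -0.87, 0.0], [-0.57, 0.32, -0.76], [0.66, -0.38, -0.65]] @ diag([3.734448836881927, 0.43631174922423865, 0.36540928039680426]) @ [[-0.46,0.42,0.78], [0.43,0.88,-0.22], [-0.78,0.23,-0.59]]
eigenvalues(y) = [(1.88+0j), (0.03+0.56j), (0.03-0.56j)]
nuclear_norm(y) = 4.54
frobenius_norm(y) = 3.78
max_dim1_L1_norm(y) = 3.94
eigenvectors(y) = [[(-0.33+0j), -0.17-0.58j, -0.17+0.58j], [-0.57+0.00j, (-0.72+0j), (-0.72-0j)], [(0.75+0j), (0.27-0.22j), (0.27+0.22j)]]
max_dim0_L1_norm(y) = 4.96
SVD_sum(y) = [[0.86, -0.79, -1.44], [0.99, -0.90, -1.65], [-1.14, 1.04, 1.90]] + [[-0.16, -0.33, 0.08], [0.06, 0.12, -0.03], [-0.07, -0.14, 0.04]] + [[-0.0, 0.0, -0.0], [0.21, -0.06, 0.16], [0.19, -0.05, 0.14]]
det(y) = 0.60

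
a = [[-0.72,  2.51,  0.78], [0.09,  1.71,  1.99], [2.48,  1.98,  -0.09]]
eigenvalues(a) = [(-1.42+1.11j), (-1.42-1.11j), (3.75+0j)]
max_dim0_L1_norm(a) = 6.2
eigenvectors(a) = [[-0.07+0.47j, -0.07-0.47j, (-0.46+0j)], [(-0.42-0.16j), (-0.42+0.16j), (-0.63+0j)], [(0.76+0j), 0.76-0.00j, (-0.62+0j)]]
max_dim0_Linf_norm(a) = 2.51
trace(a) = 0.90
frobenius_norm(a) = 4.94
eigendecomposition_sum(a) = [[(-0.62+0.47j),0.51+0.06j,(-0.05-0.41j)], [(-0.31-0.67j),(-0.16+0.46j),(0.39+0.04j)], [0.89+0.87j,(-0.02-0.82j),-0.64+0.18j]] + [[(-0.62-0.47j), (0.51-0.06j), -0.05+0.41j], [(-0.31+0.67j), -0.16-0.46j, (0.39-0.04j)], [(0.89-0.87j), (-0.02+0.82j), (-0.64-0.18j)]] + [[0.52-0.00j, (1.5+0j), 0.88+0.00j], [0.71-0.00j, 2.04+0.00j, (1.2+0j)], [0.70-0.00j, 2.02+0.00j, 1.19+0.00j]]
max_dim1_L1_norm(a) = 4.55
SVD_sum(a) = [[0.64, 2.05, 0.87], [0.63, 2.02, 0.86], [0.66, 2.12, 0.90]] + [[-1.06,0.10,0.55], [-0.86,0.08,0.44], [1.84,-0.17,-0.95]] + [[-0.29,0.36,-0.64], [0.32,-0.39,0.69], [-0.02,0.03,-0.05]]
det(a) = 12.19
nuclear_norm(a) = 7.80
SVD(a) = [[0.57, -0.46, 0.68], [0.57, -0.37, -0.74], [0.59, 0.8, 0.05]] @ diag([4.043840524862019, 2.5859982752974675, 1.1653612013629897]) @ [[0.27, 0.89, 0.38],[0.89, -0.08, -0.46],[-0.37, 0.46, -0.81]]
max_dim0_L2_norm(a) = 3.63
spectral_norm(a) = 4.04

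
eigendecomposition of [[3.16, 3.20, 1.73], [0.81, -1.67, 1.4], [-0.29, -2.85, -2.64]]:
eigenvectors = [[(0.99+0j), 0.27-0.21j, 0.27+0.21j], [0.13+0.00j, (0.08+0.5j), 0.08-0.50j], [(-0.11+0j), -0.79+0.00j, -0.79-0.00j]]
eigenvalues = [(3.39+0j), (-2.27+1.7j), (-2.27-1.7j)]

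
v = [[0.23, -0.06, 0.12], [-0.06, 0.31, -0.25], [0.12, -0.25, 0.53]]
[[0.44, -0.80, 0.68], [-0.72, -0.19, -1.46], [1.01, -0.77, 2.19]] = v @ [[1.05, -3.15, 0.87], [-1.25, -2.92, -2.23], [1.07, -2.12, 2.88]]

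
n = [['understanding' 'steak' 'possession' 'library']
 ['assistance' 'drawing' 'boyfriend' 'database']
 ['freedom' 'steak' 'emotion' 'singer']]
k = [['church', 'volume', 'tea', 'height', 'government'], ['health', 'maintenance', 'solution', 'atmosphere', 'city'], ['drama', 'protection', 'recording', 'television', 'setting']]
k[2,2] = 'recording'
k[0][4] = 'government'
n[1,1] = 'drawing'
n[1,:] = ['assistance', 'drawing', 'boyfriend', 'database']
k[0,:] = ['church', 'volume', 'tea', 'height', 'government']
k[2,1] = 'protection'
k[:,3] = ['height', 'atmosphere', 'television']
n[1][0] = 'assistance'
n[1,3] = 'database'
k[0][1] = 'volume'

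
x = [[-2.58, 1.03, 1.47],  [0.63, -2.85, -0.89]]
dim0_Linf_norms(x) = [2.58, 2.85, 1.47]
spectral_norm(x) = 3.93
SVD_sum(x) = [[-1.67, 1.96, 1.21],[1.59, -1.87, -1.16]] + [[-0.91, -0.93, 0.26], [-0.96, -0.98, 0.27]]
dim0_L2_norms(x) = [2.66, 3.03, 1.72]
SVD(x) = [[-0.72, 0.69], [0.69, 0.72]] @ diag([3.933304682679558, 1.9284227423495772]) @ [[0.59, -0.69, -0.43],[-0.69, -0.7, 0.19]]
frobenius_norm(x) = 4.38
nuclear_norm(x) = 5.86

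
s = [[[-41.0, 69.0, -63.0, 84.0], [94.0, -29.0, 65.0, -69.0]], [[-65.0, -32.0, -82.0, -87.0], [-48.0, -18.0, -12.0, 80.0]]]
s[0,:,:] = [[-41.0, 69.0, -63.0, 84.0], [94.0, -29.0, 65.0, -69.0]]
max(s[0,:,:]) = 94.0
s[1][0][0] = -65.0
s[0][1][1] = -29.0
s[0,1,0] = 94.0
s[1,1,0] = -48.0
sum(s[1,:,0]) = -113.0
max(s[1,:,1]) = -18.0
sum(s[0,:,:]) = 110.0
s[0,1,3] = -69.0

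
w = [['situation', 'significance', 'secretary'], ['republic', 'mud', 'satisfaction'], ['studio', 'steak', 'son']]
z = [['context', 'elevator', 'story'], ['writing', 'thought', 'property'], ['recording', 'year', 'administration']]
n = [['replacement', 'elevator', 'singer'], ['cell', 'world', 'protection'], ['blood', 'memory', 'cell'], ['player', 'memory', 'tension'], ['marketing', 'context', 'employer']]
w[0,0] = 'situation'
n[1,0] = 'cell'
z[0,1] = 'elevator'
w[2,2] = 'son'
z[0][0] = 'context'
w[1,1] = 'mud'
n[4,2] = 'employer'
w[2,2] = 'son'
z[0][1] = 'elevator'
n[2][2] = 'cell'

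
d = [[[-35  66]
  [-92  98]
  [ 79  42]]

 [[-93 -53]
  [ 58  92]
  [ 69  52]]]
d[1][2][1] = 52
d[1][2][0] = 69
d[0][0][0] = -35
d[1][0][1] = -53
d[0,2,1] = 42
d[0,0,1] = 66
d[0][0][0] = -35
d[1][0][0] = -93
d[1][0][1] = -53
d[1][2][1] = 52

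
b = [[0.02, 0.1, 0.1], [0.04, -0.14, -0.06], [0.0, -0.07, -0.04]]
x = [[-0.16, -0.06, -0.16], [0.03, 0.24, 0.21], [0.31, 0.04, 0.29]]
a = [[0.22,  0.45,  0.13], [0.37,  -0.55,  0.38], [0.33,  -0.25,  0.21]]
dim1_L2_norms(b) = [0.14, 0.16, 0.08]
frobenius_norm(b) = 0.23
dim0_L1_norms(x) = [0.5, 0.34, 0.66]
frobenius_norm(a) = 1.03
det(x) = -0.00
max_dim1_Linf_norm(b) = 0.14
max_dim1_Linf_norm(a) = 0.55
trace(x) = 0.37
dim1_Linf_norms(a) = [0.45, 0.55, 0.33]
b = a @ x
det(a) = 0.03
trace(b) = -0.16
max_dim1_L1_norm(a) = 1.3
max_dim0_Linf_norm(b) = 0.14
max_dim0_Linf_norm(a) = 0.55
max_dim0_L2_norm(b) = 0.19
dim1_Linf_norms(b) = [0.1, 0.14, 0.07]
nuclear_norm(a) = 1.47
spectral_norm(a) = 0.90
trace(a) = -0.12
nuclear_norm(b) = 0.28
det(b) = -0.00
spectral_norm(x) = 0.53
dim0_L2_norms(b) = [0.04, 0.19, 0.12]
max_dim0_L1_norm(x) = 0.66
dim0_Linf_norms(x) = [0.31, 0.24, 0.29]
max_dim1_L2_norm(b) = 0.16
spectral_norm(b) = 0.22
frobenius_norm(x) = 0.58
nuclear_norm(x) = 0.78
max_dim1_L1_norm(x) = 0.64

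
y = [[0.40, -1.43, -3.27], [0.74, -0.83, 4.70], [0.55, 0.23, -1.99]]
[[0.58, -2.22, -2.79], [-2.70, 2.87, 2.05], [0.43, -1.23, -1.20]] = y@[[-0.78, 0.0, -0.31], [0.29, 0.11, 0.54], [-0.40, 0.63, 0.58]]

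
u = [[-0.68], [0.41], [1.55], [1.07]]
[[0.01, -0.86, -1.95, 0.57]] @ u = [[-2.77]]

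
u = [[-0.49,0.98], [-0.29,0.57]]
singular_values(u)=[1.27, 0.0]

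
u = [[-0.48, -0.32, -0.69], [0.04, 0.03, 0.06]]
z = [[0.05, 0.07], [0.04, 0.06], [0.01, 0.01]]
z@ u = [[-0.02, -0.01, -0.03], [-0.02, -0.01, -0.02], [-0.00, -0.00, -0.01]]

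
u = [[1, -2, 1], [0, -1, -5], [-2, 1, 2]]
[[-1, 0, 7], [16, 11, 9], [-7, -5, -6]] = u @ [[0, 0, 0], [-1, -1, -4], [-3, -2, -1]]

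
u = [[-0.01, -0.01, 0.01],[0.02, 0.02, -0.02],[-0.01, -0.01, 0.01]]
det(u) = 0.000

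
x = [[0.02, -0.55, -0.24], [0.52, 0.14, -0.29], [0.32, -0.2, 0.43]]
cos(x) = [[1.19, 0.02, -0.03], [0.00, 1.11, 0.15], [-0.02, 0.15, 0.92]]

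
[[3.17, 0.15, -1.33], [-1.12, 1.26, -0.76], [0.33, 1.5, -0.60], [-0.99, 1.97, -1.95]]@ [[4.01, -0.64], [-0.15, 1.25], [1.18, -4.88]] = [[11.12, 4.65], [-5.58, 6.00], [0.39, 4.59], [-6.57, 12.61]]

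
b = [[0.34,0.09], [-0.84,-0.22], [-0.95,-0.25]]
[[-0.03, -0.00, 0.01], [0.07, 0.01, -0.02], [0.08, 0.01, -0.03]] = b @ [[-0.12, -0.02, 0.00], [0.13, 0.02, 0.11]]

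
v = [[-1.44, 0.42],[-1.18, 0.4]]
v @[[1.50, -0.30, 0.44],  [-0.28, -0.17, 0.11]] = [[-2.28, 0.36, -0.59],[-1.88, 0.29, -0.48]]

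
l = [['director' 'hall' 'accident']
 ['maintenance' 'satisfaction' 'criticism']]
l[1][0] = 'maintenance'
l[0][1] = 'hall'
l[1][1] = 'satisfaction'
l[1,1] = 'satisfaction'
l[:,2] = ['accident', 'criticism']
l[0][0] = 'director'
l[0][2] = 'accident'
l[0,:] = ['director', 'hall', 'accident']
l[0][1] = 'hall'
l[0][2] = 'accident'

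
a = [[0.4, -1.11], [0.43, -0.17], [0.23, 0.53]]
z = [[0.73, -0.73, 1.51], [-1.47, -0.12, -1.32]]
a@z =[[1.92, -0.16, 2.07],[0.56, -0.29, 0.87],[-0.61, -0.23, -0.35]]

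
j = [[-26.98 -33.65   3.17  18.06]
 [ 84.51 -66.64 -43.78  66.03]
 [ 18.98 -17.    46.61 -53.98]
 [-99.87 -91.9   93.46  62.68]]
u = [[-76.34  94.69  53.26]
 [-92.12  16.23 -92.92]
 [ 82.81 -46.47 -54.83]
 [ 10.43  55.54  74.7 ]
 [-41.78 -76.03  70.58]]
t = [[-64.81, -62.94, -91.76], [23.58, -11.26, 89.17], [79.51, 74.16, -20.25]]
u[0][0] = -76.34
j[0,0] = -26.98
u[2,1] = -46.47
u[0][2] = 53.26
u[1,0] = -92.12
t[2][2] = -20.25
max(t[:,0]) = 79.51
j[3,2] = 93.46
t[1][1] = -11.26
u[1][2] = -92.92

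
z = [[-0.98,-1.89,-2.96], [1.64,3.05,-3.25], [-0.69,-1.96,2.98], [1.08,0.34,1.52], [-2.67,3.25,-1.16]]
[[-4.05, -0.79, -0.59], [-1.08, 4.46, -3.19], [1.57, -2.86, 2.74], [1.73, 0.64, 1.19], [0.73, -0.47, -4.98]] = z@[[0.07, 0.98, 0.63], [0.62, 0.52, -0.83], [0.95, -0.39, 0.52]]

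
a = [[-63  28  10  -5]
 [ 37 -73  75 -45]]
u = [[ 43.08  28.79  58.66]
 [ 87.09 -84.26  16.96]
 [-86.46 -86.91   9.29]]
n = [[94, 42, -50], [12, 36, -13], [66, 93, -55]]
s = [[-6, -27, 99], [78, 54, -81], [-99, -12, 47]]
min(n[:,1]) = 36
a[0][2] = 10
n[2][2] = -55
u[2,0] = -86.46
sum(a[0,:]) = -30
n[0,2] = -50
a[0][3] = -5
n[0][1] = 42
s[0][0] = -6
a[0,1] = 28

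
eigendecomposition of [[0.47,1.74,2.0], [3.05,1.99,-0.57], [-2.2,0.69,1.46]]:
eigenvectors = [[(0.42+0j), (-0.25+0.41j), (-0.25-0.41j)], [0.90+0.00j, 0.46-0.29j, (0.46+0.29j)], [(-0.15+0j), (-0.69+0j), (-0.69-0j)]]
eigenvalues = [(3.5+0j), (0.21+1.58j), (0.21-1.58j)]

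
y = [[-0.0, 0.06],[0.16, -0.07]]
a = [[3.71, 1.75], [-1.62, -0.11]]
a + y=[[3.71, 1.81],  [-1.46, -0.18]]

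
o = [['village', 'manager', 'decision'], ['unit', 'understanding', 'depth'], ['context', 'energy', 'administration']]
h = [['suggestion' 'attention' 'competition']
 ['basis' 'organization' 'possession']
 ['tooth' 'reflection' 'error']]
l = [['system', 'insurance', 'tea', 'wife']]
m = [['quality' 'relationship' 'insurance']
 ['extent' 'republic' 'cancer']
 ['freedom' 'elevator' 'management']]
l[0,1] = 'insurance'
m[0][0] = 'quality'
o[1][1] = 'understanding'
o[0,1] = 'manager'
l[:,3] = ['wife']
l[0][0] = 'system'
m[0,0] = 'quality'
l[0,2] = 'tea'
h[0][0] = 'suggestion'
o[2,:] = ['context', 'energy', 'administration']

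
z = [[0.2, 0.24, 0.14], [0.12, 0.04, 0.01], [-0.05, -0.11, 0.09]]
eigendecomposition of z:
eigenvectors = [[0.7, -0.68, -0.55], [-0.68, -0.42, -0.4], [-0.23, 0.6, 0.73]]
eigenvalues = [-0.08, 0.22, 0.19]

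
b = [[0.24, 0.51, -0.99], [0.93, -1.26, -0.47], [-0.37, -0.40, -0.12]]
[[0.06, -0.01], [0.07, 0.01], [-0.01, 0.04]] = b@[[0.05, -0.06], [0.00, -0.04], [-0.05, -0.03]]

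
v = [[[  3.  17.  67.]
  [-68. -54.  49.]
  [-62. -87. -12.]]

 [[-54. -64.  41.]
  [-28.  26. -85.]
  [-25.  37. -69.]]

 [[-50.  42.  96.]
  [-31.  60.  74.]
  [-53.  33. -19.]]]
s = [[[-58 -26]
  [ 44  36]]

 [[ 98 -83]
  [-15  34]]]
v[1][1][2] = -85.0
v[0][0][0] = 3.0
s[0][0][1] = -26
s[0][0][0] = -58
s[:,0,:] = [[-58, -26], [98, -83]]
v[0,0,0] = 3.0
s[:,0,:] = [[-58, -26], [98, -83]]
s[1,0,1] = -83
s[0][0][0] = -58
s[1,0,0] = 98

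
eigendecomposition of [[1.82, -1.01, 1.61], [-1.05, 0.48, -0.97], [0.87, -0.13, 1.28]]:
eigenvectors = [[-0.8, 0.67, -0.65],  [0.45, 0.64, 0.25],  [-0.4, -0.38, 0.72]]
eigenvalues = [3.19, -0.05, 0.44]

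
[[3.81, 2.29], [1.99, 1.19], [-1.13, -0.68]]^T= [[3.81, 1.99, -1.13], [2.29, 1.19, -0.68]]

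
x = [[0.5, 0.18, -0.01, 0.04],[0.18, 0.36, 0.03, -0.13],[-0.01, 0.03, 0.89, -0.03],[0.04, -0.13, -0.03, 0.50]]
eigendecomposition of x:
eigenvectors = [[-0.49,0.51,0.70,-0.00], [0.78,-0.09,0.61,-0.08], [-0.02,0.09,-0.09,-0.99], [0.38,0.85,-0.35,0.10]]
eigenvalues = [0.18, 0.53, 0.64, 0.9]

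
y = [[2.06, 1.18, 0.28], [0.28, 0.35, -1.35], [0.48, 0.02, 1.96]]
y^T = [[2.06, 0.28, 0.48], [1.18, 0.35, 0.02], [0.28, -1.35, 1.96]]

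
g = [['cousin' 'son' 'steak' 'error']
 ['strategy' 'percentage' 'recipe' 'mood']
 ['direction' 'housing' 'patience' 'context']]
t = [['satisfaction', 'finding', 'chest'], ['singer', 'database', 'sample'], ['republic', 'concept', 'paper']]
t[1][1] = 'database'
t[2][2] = 'paper'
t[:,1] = ['finding', 'database', 'concept']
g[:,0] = ['cousin', 'strategy', 'direction']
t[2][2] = 'paper'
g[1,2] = 'recipe'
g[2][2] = 'patience'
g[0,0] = 'cousin'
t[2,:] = ['republic', 'concept', 'paper']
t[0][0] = 'satisfaction'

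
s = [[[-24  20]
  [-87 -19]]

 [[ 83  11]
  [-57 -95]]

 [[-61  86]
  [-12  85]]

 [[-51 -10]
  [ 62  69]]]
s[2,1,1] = 85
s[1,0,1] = 11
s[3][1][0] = 62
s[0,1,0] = -87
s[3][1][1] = 69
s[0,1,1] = -19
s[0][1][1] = -19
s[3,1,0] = 62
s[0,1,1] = -19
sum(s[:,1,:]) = -54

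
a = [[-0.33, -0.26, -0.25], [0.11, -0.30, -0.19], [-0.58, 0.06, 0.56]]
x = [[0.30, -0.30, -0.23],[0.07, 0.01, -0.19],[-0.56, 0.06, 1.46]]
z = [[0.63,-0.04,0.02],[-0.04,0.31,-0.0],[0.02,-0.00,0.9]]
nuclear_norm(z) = 1.84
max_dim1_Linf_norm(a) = 0.58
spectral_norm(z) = 0.90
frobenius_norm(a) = 1.02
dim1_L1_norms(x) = [0.83, 0.27, 2.08]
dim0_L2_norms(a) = [0.68, 0.4, 0.64]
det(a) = 0.08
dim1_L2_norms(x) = [0.48, 0.2, 1.56]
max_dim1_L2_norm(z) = 0.9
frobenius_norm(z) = 1.14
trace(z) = 1.84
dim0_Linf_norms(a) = [0.58, 0.3, 0.56]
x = a + z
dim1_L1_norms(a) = [0.84, 0.6, 1.2]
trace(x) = 1.77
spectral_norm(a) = 0.85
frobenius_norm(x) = 1.65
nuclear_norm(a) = 1.56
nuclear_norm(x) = 1.96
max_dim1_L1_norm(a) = 1.2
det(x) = 0.00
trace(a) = -0.07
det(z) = 0.17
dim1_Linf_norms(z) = [0.63, 0.31, 0.9]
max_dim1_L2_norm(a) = 0.81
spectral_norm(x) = 1.61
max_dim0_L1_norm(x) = 1.88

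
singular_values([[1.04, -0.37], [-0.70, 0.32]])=[1.34, 0.05]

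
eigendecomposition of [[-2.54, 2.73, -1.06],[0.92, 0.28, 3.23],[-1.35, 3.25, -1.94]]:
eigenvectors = [[-0.63,0.88,0.33], [0.45,0.28,0.81], [-0.64,-0.38,0.48]]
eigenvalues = [-5.57, -1.21, 2.58]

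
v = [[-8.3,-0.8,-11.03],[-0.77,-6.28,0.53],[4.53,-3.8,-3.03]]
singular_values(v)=[13.83, 7.81, 4.82]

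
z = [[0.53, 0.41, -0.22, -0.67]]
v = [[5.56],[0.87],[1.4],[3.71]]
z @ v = [[0.51]]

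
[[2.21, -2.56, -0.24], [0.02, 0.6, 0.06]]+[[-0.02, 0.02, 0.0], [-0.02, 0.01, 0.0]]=[[2.19,-2.54,-0.24], [0.0,0.61,0.06]]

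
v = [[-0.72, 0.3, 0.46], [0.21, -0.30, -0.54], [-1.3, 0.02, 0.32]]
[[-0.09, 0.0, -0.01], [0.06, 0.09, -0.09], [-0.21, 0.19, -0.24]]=v@[[0.1, -0.17, 0.2], [0.35, -0.3, 0.39], [-0.27, -0.07, 0.03]]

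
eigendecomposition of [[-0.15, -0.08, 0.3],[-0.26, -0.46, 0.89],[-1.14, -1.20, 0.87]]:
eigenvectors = [[(-0.69+0j), -0.10+0.18j, -0.10-0.18j],[0.72+0.00j, -0.36+0.46j, -0.36-0.46j],[(0.09+0j), -0.79+0.00j, (-0.79-0j)]]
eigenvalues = [(-0.1+0j), (0.18+0.97j), (0.18-0.97j)]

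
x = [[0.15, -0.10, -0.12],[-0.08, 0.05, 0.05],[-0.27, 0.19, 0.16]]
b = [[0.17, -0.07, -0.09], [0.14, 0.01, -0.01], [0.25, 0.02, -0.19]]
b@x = [[0.06, -0.04, -0.04], [0.02, -0.02, -0.02], [0.09, -0.06, -0.06]]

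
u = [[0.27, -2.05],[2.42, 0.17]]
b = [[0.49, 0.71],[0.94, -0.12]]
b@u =[[1.85, -0.88], [-0.04, -1.95]]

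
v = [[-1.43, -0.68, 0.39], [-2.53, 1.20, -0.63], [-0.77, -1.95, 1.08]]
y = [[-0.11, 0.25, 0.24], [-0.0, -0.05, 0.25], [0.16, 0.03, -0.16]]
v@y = [[0.22, -0.31, -0.58],[0.18, -0.71, -0.21],[0.26, -0.06, -0.85]]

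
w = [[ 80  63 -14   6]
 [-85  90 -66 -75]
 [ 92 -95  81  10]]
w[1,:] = [-85, 90, -66, -75]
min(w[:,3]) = -75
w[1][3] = -75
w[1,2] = -66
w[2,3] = 10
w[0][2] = -14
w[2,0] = 92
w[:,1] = [63, 90, -95]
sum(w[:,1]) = 58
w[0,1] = 63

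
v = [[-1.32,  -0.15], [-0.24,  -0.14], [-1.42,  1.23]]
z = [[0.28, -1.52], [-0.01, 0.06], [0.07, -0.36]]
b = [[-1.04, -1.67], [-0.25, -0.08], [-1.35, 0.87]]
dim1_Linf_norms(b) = [1.67, 0.25, 1.35]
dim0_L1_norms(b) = [2.64, 2.62]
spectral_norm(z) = 1.59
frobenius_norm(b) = 2.55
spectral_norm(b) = 1.98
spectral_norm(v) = 2.14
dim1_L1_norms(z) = [1.8, 0.07, 0.43]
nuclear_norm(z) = 1.59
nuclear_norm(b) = 3.59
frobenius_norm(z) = 1.59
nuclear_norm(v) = 3.03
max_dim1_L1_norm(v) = 2.65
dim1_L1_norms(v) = [1.47, 0.38, 2.65]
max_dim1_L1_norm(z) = 1.8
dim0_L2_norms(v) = [1.95, 1.25]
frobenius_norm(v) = 2.32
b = v + z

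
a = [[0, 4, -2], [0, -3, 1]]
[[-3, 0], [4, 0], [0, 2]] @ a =[[0, -12, 6], [0, 16, -8], [0, -6, 2]]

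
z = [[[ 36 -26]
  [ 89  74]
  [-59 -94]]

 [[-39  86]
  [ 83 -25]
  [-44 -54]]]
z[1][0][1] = 86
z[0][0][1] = -26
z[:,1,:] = [[89, 74], [83, -25]]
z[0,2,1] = -94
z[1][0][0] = -39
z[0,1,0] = 89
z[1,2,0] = -44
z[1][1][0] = 83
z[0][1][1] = 74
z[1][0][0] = -39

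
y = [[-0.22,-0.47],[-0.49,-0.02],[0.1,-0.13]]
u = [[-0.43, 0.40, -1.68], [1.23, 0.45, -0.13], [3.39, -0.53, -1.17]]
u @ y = [[-0.27, 0.41], [-0.5, -0.57], [-0.60, -1.43]]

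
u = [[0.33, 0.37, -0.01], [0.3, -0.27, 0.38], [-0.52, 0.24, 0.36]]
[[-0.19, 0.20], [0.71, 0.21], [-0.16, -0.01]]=u@[[0.47,0.38], [-0.91,0.20], [0.84,0.39]]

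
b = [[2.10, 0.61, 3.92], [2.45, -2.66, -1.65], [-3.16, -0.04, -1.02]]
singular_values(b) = [5.22, 4.32, 1.02]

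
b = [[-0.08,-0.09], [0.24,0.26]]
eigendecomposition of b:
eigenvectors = [[-0.73, 0.33], [0.68, -0.94]]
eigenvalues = [0.0, 0.18]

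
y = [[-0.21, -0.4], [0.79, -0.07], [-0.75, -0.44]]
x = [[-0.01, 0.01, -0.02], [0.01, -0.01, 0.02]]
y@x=[[-0.00, 0.0, -0.0], [-0.01, 0.01, -0.02], [0.00, -0.0, 0.01]]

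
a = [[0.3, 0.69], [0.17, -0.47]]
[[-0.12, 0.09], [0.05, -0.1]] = a@[[-0.09, -0.1],[-0.14, 0.18]]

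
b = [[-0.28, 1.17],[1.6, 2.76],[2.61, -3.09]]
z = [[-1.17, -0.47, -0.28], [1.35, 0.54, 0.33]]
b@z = [[1.91, 0.76, 0.46], [1.85, 0.74, 0.46], [-7.23, -2.9, -1.75]]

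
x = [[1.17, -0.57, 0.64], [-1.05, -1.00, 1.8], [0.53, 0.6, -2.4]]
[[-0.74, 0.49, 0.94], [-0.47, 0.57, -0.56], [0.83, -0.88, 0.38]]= x @ [[-0.35, 0.18, 0.69], [0.14, -0.06, -0.33], [-0.39, 0.39, -0.09]]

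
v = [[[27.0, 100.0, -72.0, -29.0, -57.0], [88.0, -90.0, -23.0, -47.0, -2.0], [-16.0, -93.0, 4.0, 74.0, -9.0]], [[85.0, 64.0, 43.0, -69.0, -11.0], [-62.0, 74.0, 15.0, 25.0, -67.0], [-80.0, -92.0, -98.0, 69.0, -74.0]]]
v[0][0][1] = 100.0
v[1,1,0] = -62.0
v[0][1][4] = -2.0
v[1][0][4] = -11.0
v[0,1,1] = -90.0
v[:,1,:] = [[88.0, -90.0, -23.0, -47.0, -2.0], [-62.0, 74.0, 15.0, 25.0, -67.0]]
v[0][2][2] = 4.0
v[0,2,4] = -9.0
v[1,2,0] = -80.0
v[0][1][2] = -23.0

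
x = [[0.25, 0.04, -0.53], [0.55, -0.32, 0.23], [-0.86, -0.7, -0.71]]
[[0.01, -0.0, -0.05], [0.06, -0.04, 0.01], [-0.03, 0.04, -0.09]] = x @ [[0.07, -0.05, -0.0], [-0.05, 0.03, 0.03], [0.01, -0.02, 0.10]]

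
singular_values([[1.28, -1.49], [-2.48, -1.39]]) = [2.89, 1.89]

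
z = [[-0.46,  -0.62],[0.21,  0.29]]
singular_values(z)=[0.85, 0.0]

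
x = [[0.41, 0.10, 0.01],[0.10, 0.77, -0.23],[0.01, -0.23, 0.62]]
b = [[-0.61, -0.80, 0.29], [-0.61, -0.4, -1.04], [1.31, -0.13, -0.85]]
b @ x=[[-0.33, -0.74, 0.36], [-0.3, -0.13, -0.56], [0.52, 0.23, -0.48]]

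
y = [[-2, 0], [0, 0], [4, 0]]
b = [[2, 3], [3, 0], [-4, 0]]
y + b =[[0, 3], [3, 0], [0, 0]]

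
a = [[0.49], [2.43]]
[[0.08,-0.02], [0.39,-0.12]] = a @ [[0.16, -0.05]]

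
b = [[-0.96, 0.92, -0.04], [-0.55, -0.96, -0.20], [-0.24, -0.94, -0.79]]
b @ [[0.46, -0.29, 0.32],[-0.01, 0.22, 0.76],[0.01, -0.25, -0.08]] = [[-0.45, 0.49, 0.40], [-0.25, -0.00, -0.89], [-0.11, 0.06, -0.73]]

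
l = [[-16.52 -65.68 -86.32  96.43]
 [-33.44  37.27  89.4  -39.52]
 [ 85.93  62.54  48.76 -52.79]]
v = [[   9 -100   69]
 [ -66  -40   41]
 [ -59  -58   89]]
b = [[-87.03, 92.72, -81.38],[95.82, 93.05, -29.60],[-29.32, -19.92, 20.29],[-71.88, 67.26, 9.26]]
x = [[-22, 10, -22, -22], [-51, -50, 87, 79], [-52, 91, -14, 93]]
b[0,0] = -87.03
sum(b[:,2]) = -81.42999999999999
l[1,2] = 89.4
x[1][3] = 79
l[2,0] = 85.93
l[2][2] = 48.76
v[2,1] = -58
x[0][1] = 10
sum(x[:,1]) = 51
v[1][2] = 41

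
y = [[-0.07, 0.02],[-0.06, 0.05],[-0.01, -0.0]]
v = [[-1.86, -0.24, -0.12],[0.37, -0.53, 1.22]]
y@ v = [[0.14, 0.01, 0.03],[0.13, -0.01, 0.07],[0.02, 0.0, 0.0]]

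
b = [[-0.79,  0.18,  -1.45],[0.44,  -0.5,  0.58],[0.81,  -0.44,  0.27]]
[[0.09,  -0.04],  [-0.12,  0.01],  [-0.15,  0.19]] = b @ [[-0.09, 0.36], [0.18, 0.13], [0.01, -0.15]]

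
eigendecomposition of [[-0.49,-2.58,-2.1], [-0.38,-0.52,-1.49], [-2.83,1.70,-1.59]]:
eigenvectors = [[(0.69+0j), 0.65+0.00j, 0.65-0.00j], [0.37+0.00j, 0.24-0.35j, 0.24+0.35j], [(0.62+0j), (-0.62+0.07j), (-0.62-0.07j)]]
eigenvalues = [(-3.74+0j), (0.57+1.19j), (0.57-1.19j)]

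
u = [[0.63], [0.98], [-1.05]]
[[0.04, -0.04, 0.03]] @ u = [[-0.05]]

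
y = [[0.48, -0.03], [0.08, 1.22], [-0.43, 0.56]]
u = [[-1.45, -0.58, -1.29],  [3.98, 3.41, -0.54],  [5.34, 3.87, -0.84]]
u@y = [[-0.19, -1.39], [2.42, 3.74], [3.23, 4.09]]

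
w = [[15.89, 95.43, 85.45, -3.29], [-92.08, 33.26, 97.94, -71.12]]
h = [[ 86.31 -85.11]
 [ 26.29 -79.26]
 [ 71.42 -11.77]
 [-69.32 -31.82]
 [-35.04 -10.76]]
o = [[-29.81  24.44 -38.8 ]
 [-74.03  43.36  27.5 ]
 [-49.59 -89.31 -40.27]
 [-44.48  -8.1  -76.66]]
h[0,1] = -85.11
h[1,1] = -79.26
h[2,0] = 71.42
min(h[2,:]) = -11.77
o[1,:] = [-74.03, 43.36, 27.5]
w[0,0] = 15.89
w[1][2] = 97.94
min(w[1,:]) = -92.08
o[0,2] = -38.8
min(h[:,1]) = -85.11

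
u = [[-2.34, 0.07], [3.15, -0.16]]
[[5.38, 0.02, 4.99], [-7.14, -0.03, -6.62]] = u @ [[-2.35, -0.01, -2.18],[-1.67, -0.01, -1.55]]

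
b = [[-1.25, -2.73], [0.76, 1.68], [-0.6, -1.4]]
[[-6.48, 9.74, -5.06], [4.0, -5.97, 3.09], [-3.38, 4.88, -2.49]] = b @ [[-1.39, -2.86, 2.61], [3.01, -2.26, 0.66]]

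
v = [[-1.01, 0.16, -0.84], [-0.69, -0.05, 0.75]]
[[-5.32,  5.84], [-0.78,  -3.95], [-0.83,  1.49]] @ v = [[1.34, -1.14, 8.85],  [3.51, 0.07, -2.31],  [-0.19, -0.21, 1.81]]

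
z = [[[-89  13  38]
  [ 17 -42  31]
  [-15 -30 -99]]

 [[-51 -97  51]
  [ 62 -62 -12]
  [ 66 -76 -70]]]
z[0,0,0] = -89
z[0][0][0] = -89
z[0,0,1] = 13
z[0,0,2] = 38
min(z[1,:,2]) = -70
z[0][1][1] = -42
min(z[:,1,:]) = -62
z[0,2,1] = -30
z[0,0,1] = 13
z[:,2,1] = [-30, -76]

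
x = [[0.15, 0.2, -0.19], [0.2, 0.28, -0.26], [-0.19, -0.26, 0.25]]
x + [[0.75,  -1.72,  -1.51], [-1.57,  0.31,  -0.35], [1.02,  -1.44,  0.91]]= [[0.90,-1.52,-1.7], [-1.37,0.59,-0.61], [0.83,-1.70,1.16]]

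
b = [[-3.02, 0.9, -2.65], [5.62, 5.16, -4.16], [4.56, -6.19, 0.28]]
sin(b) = [[2.94,4.64,8.47],[-17.77,2.28,-3.28],[-30.45,5.24,-1.44]]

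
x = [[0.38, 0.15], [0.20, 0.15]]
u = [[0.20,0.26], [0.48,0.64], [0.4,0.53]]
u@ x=[[0.13, 0.07],[0.31, 0.17],[0.26, 0.14]]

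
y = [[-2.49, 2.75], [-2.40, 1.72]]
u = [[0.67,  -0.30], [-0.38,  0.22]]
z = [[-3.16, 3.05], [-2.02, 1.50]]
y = u + z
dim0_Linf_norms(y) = [2.49, 2.75]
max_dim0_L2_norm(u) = 0.77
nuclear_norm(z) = 5.33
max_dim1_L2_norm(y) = 3.71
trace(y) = -0.77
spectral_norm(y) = 4.72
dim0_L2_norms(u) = [0.77, 0.37]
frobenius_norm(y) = 4.74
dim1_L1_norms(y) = [5.24, 4.12]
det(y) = 2.32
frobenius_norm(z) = 5.06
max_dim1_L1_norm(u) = 0.97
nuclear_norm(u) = 0.89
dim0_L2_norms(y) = [3.46, 3.24]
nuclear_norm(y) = 5.21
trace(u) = 0.89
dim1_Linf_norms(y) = [2.75, 2.4]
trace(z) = -1.66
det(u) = 0.03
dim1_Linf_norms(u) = [0.67, 0.38]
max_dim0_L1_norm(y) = 4.89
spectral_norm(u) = 0.85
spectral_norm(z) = 5.05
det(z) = 1.42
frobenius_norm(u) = 0.86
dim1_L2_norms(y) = [3.71, 2.95]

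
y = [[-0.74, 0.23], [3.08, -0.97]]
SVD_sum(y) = [[-0.74,  0.23], [3.08,  -0.97]] + [[-0.00,-0.0],  [-0.0,-0.00]]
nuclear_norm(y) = 3.32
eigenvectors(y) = [[0.3, -0.23], [0.95, 0.97]]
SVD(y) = [[-0.23,0.97], [0.97,0.23]] @ diag([3.3208119470269044, 0.002830633034916473]) @ [[0.95, -0.3],[-0.3, -0.95]]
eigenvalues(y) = [-0.01, -1.7]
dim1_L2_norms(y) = [0.77, 3.23]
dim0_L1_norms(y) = [3.82, 1.2]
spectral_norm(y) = 3.32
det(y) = 0.01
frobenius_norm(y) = 3.32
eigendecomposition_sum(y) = [[-0.0, -0.0], [-0.01, -0.0]] + [[-0.74,0.23], [3.09,-0.97]]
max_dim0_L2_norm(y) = 3.17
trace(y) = -1.71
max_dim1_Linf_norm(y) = 3.08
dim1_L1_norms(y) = [0.97, 4.05]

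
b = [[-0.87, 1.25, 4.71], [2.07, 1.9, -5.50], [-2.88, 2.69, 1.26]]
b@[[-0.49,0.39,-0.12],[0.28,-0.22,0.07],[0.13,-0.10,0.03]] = [[1.39,-1.09,0.33], [-1.2,0.94,-0.28], [2.33,-1.84,0.57]]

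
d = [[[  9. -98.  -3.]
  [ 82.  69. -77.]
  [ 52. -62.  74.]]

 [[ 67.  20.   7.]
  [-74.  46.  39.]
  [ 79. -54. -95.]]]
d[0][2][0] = 52.0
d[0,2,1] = -62.0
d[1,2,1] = -54.0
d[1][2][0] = 79.0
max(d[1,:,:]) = 79.0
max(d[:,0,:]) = 67.0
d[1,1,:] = [-74.0, 46.0, 39.0]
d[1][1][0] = -74.0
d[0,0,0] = 9.0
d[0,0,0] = 9.0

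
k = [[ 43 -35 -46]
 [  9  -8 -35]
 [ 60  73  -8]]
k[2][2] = -8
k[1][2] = -35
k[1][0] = 9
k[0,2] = -46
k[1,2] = -35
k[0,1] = -35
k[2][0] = 60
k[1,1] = -8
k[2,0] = 60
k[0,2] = -46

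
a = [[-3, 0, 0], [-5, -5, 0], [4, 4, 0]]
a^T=[[-3, -5, 4], [0, -5, 4], [0, 0, 0]]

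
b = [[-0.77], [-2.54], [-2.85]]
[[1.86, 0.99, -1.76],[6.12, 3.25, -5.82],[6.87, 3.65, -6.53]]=b @ [[-2.41, -1.28, 2.29]]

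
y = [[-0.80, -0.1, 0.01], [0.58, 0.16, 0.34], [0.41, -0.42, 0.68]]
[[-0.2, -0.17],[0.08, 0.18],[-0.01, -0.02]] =y @ [[0.25, 0.17], [-0.03, 0.34], [-0.18, 0.08]]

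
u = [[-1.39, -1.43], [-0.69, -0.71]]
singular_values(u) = [2.23, 0.0]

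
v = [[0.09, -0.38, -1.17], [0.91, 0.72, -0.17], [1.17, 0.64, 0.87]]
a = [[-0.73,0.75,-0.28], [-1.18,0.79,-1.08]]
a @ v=[[0.29, 0.64, 0.48], [-0.65, 0.33, 0.31]]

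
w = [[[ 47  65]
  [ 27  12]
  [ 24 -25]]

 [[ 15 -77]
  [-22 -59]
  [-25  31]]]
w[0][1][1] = 12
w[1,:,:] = [[15, -77], [-22, -59], [-25, 31]]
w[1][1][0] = -22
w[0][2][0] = 24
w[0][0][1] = 65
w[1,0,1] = -77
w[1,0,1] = -77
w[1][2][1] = 31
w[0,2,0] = 24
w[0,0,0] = 47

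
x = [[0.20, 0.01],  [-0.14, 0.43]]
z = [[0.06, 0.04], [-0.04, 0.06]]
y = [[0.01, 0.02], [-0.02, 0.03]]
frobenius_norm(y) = 0.04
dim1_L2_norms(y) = [0.02, 0.04]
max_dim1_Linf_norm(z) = 0.06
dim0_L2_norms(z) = [0.07, 0.07]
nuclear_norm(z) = 0.14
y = z @ x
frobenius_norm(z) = 0.10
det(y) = 0.00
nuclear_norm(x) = 0.65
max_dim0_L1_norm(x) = 0.44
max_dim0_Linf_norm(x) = 0.43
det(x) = 0.09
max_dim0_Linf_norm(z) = 0.06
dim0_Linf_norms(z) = [0.06, 0.06]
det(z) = 0.01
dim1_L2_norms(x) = [0.2, 0.45]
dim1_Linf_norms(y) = [0.02, 0.03]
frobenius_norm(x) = 0.49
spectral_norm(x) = 0.46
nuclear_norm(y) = 0.06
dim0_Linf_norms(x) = [0.2, 0.43]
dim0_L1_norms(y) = [0.03, 0.05]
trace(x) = 0.63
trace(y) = 0.04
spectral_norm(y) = 0.04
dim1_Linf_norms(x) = [0.2, 0.43]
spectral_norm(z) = 0.07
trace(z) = 0.12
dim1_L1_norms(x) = [0.21, 0.57]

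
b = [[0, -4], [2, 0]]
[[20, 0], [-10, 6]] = b@[[-5, 3], [-5, 0]]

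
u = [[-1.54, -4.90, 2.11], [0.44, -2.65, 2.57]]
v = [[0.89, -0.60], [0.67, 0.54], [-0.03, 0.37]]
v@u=[[-1.63, -2.77, 0.34],[-0.79, -4.71, 2.8],[0.21, -0.83, 0.89]]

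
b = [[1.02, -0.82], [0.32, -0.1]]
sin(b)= [[0.93, -0.73], [0.28, -0.06]]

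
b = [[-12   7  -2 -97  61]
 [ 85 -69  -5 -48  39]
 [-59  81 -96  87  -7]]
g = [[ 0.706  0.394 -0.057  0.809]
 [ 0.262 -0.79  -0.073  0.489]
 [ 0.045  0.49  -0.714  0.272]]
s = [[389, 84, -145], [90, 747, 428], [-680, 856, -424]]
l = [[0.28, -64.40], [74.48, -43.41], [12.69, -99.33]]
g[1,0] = 0.262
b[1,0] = 85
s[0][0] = 389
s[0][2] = -145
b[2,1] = 81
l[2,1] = -99.33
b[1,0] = 85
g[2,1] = 0.49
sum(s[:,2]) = -141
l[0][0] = 0.28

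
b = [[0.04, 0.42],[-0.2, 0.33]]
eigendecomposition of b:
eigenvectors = [[(0.82+0j), (0.82-0j)], [0.28+0.49j, 0.28-0.49j]]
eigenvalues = [(0.19+0.25j), (0.19-0.25j)]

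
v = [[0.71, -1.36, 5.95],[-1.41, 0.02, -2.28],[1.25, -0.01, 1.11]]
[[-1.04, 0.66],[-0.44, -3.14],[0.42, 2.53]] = v @ [[0.37,1.77], [0.83,1.75], [-0.03,0.30]]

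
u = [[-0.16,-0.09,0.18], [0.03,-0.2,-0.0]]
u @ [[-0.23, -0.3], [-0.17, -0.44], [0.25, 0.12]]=[[0.1, 0.11],  [0.03, 0.08]]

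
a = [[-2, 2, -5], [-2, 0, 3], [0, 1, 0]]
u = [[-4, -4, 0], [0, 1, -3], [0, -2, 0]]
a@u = [[8, 20, -6], [8, 2, 0], [0, 1, -3]]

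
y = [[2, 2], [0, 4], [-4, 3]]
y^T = [[2, 0, -4], [2, 4, 3]]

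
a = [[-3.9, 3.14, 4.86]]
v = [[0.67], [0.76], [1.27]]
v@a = [[-2.61,2.10,3.26], [-2.96,2.39,3.69], [-4.95,3.99,6.17]]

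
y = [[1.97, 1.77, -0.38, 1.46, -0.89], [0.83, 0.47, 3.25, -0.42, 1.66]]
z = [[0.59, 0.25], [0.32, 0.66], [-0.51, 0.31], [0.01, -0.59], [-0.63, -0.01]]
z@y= [[1.37,1.16,0.59,0.76,-0.11], [1.18,0.88,2.02,0.19,0.81], [-0.75,-0.76,1.20,-0.87,0.97], [-0.47,-0.26,-1.92,0.26,-0.99], [-1.25,-1.12,0.21,-0.92,0.54]]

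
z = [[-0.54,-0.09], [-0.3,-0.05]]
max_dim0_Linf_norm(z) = 0.54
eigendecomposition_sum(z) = [[-0.54, -0.09], [-0.30, -0.05]] + [[-0.0, 0.0], [0.0, -0.00]]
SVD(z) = [[-0.87, -0.49], [-0.49, 0.87]] @ diag([0.6262587324740471, 2.215560852693355e-19]) @ [[0.99, 0.16],[0.16, -0.99]]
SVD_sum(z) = [[-0.54, -0.09], [-0.30, -0.05]] + [[-0.00, 0.00], [0.00, -0.00]]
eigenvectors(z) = [[-0.87, 0.16], [-0.49, -0.99]]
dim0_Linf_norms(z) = [0.54, 0.09]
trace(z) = -0.59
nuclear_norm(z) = 0.63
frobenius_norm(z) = 0.63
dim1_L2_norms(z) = [0.55, 0.3]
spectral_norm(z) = 0.63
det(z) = 0.00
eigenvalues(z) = [-0.59, -0.0]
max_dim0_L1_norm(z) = 0.84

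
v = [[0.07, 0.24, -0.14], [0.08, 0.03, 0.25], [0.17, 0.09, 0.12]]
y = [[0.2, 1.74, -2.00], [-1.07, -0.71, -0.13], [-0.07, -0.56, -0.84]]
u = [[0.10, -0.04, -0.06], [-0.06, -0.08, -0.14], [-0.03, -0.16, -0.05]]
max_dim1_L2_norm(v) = 0.29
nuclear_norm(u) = 0.43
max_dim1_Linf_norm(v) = 0.25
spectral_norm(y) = 2.71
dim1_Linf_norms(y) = [2.0, 1.07, 0.84]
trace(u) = -0.03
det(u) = -0.00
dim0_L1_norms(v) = [0.32, 0.36, 0.51]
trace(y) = -1.35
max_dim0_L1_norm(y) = 3.01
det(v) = 0.01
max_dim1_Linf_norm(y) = 2.0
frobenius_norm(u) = 0.27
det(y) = -2.54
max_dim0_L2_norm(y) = 2.17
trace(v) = 0.22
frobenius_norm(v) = 0.45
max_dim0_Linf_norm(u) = 0.16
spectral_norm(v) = 0.33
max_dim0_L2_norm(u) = 0.18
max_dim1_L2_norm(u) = 0.17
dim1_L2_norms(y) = [2.66, 1.29, 1.01]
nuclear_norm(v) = 0.69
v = u @ y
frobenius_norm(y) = 3.12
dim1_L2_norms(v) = [0.29, 0.26, 0.23]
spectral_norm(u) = 0.23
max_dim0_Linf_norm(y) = 2.0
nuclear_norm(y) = 4.78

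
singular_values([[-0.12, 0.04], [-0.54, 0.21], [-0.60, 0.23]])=[0.87, 0.01]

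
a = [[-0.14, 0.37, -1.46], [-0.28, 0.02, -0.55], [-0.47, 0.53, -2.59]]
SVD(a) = [[-0.48, 0.52, -0.70], [-0.19, -0.85, -0.50], [-0.86, -0.11, 0.5]] @ diag([3.1334984585910113, 0.24590466001679845, 0.004278807051247376]) @ [[0.17, -0.2, 0.96],[0.88, 0.48, -0.05],[0.45, -0.85, -0.26]]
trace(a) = -2.71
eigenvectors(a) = [[(0.46+0j), 0.43+0.15j, 0.43-0.15j], [(0.22+0j), (-0.85+0j), (-0.85-0j)], [0.86+0.00j, (-0.25-0.02j), -0.25+0.02j]]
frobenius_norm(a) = 3.14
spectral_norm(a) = 3.13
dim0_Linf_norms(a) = [0.47, 0.53, 2.59]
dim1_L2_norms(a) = [1.51, 0.62, 2.69]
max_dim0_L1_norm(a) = 4.6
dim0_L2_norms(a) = [0.56, 0.65, 3.02]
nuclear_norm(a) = 3.38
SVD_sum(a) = [[-0.25, 0.31, -1.45],[-0.10, 0.12, -0.56],[-0.45, 0.54, -2.59]] + [[0.11, 0.06, -0.01], [-0.18, -0.10, 0.01], [-0.02, -0.01, 0.00]] + [[-0.0, 0.00, 0.0], [-0.00, 0.0, 0.00], [0.0, -0.0, -0.0]]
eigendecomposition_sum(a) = [[-0.22+0.00j, (0.3-0j), (-1.4+0j)],[-0.11+0.00j, 0.15-0.00j, (-0.67+0j)],[(-0.42+0j), 0.57-0.00j, (-2.63+0j)]] + [[0.04+0.02j, 0.03+0.00j, -0.03-0.01j], [-0.09-0.01j, -0.06+0.01j, (0.06+0j)], [(-0.03-0j), (-0.02+0j), (0.02+0j)]] + [[(0.04-0.02j), (0.03-0j), (-0.03+0.01j)], [(-0.09+0.01j), (-0.06-0.01j), (0.06-0j)], [(-0.03+0j), (-0.02-0j), 0.02-0.00j]]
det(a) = -0.00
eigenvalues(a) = [(-2.7+0j), (-0+0.03j), (-0-0.03j)]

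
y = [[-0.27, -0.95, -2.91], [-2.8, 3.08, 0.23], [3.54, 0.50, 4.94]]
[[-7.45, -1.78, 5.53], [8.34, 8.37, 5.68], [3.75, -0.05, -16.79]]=y @ [[-2.96,-0.01,-2.52], [-0.2,2.73,-0.33], [2.9,-0.28,-1.56]]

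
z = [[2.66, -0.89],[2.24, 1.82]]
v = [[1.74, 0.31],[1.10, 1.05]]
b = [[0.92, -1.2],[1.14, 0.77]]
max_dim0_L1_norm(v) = 2.84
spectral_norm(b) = 1.52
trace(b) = 1.69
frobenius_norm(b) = 2.04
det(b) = 2.08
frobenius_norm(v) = 2.33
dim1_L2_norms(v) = [1.77, 1.52]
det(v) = 1.49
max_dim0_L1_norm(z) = 4.9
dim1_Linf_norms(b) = [1.2, 1.14]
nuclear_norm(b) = 2.89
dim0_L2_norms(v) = [2.06, 1.09]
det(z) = 6.83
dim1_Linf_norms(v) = [1.74, 1.1]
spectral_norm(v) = 2.23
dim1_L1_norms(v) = [2.05, 2.15]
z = b + v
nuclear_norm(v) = 2.90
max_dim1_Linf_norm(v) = 1.74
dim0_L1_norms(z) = [4.9, 2.71]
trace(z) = 4.48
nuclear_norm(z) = 5.47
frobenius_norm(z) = 4.02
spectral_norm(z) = 3.53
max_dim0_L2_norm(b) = 1.46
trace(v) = 2.79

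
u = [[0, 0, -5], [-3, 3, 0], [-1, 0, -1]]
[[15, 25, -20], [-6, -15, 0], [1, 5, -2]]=u @ [[2, 0, -2], [0, -5, -2], [-3, -5, 4]]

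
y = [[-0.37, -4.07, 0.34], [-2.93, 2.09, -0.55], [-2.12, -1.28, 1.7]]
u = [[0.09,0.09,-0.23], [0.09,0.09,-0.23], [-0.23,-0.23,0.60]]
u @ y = [[0.19, 0.12, -0.41], [0.19, 0.12, -0.41], [-0.51, -0.31, 1.07]]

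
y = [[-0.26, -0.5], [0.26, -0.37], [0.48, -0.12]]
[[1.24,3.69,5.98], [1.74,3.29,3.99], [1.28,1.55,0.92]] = y @ [[1.81,1.23,-0.96], [-3.43,-8.02,-11.47]]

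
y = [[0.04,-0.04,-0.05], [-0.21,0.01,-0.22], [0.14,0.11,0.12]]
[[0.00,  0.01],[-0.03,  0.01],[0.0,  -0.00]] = y @ [[0.03, 0.13], [-0.14, 0.01], [0.10, -0.17]]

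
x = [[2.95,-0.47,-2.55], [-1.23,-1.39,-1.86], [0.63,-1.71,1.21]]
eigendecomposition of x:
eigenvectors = [[-0.79+0.00j, (-0.79-0j), (0.25+0j)], [(0.21-0.29j), 0.21+0.29j, (0.89+0j)], [-0.14+0.48j, (-0.14-0.48j), 0.37+0.00j]]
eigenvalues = [(2.64+1.37j), (2.64-1.37j), (-2.5+0j)]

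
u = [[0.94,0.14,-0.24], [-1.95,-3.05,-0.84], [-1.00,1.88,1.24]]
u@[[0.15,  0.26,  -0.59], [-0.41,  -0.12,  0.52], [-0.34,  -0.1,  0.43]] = [[0.17, 0.25, -0.58], [1.24, -0.06, -0.80], [-1.34, -0.61, 2.10]]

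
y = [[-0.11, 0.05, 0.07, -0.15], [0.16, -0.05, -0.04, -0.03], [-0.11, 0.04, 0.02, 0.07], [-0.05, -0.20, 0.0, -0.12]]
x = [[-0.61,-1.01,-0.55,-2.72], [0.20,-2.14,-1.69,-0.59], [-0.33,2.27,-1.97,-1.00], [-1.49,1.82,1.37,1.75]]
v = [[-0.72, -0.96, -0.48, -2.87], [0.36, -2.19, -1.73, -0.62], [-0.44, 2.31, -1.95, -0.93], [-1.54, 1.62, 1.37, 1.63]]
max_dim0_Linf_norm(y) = 0.2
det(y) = 0.00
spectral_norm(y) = 0.26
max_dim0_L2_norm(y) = 0.23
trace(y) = -0.26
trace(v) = -3.23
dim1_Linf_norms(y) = [0.15, 0.16, 0.11, 0.2]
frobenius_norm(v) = 6.16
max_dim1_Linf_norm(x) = 2.72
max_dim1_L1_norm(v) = 6.16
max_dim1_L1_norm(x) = 6.43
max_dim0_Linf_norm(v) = 2.87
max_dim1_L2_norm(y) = 0.24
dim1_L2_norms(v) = [3.15, 2.88, 3.19, 3.09]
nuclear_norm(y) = 0.65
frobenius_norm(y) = 0.39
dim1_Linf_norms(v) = [2.87, 2.19, 2.31, 1.63]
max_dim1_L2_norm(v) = 3.19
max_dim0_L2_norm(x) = 3.75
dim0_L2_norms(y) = [0.23, 0.22, 0.08, 0.21]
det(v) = -36.89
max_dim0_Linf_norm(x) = 2.72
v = y + x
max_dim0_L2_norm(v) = 3.7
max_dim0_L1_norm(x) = 7.24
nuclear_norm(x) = 11.03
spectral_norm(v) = 4.60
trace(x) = -2.97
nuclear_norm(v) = 11.18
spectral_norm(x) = 4.66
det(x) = -34.37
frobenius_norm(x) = 6.13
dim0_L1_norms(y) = [0.43, 0.34, 0.13, 0.37]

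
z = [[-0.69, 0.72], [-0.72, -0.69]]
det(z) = 0.99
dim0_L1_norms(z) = [1.41, 1.41]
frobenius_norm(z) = 1.41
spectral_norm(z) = 1.00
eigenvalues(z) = [(-0.69+0.72j), (-0.69-0.72j)]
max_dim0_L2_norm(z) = 1.0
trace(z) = -1.38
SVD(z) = [[-0.69, -0.72], [-0.72, 0.69]] @ diag([0.9972462083156797, 0.9972462083156796]) @ [[1.0, 0.0], [-0.00, -1.0]]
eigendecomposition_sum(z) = [[(-0.34+0.36j), 0.36+0.34j], [-0.36-0.34j, (-0.34+0.36j)]] + [[(-0.34-0.36j), (0.36-0.34j)], [-0.36+0.34j, -0.34-0.36j]]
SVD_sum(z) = [[-0.69, 0.00], [-0.72, 0.00]] + [[0.0, 0.72],[0.00, -0.69]]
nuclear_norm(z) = 1.99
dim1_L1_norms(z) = [1.41, 1.41]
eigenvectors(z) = [[0.71+0.00j, 0.71-0.00j],  [0.00+0.71j, -0.71j]]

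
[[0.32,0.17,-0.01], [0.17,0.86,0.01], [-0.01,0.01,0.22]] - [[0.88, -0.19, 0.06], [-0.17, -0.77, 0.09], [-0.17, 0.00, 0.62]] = [[-0.56, 0.36, -0.07], [0.34, 1.63, -0.08], [0.16, 0.01, -0.40]]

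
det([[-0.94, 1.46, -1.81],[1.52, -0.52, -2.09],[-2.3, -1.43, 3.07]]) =10.614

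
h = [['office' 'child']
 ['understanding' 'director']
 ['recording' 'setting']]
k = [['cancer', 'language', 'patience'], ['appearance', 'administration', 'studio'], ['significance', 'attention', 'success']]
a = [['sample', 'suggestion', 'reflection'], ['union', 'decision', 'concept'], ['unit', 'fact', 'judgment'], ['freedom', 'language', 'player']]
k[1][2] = 'studio'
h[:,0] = ['office', 'understanding', 'recording']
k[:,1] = ['language', 'administration', 'attention']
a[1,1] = 'decision'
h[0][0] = 'office'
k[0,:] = ['cancer', 'language', 'patience']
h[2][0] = 'recording'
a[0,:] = ['sample', 'suggestion', 'reflection']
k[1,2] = 'studio'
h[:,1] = ['child', 'director', 'setting']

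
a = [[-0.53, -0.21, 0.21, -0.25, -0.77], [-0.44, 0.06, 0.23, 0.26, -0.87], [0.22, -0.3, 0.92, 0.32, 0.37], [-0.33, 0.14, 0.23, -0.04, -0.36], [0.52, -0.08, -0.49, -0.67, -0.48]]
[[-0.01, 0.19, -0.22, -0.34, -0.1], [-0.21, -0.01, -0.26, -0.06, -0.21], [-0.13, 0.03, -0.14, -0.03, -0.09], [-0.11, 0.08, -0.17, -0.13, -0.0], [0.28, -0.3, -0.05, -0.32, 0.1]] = a @ [[0.08, -0.53, -0.08, 0.00, 0.00], [-0.25, -0.19, -0.15, 0.1, 0.26], [-0.18, 0.06, -0.31, -0.25, 0.03], [-0.24, -0.16, 0.07, 0.53, -0.33], [0.06, 0.24, 0.27, 0.17, 0.17]]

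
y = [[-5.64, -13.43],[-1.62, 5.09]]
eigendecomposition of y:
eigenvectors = [[-0.99, 0.73], [-0.13, -0.68]]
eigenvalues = [-7.38, 6.83]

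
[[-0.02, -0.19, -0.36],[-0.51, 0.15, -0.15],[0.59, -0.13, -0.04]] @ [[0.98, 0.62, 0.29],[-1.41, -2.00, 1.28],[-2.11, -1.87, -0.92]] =[[1.01, 1.04, 0.08], [-0.39, -0.34, 0.18], [0.85, 0.70, 0.04]]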